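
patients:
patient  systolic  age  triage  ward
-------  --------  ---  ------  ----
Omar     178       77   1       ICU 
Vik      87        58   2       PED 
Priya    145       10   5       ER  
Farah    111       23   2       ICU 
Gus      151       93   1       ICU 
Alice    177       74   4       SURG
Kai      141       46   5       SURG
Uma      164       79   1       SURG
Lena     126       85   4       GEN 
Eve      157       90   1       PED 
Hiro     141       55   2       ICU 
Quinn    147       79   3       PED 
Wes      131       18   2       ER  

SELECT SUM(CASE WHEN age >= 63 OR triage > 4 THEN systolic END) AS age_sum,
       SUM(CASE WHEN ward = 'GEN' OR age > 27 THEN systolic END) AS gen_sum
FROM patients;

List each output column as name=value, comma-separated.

[age_sum: age >= 63 OR triage > 4]
patient=Omar: ✓ → 178
patient=Vik: ✗
patient=Priya: ✓ → 145
patient=Farah: ✗
patient=Gus: ✓ → 151
patient=Alice: ✓ → 177
patient=Kai: ✓ → 141
patient=Uma: ✓ → 164
patient=Lena: ✓ → 126
patient=Eve: ✓ → 157
patient=Hiro: ✗
patient=Quinn: ✓ → 147
patient=Wes: ✗
age_sum = 178 + 145 + 151 + 177 + 141 + 164 + 126 + 157 + 147 = 1386
—
[gen_sum: ward = 'GEN' OR age > 27]
patient=Omar: ✓ → 178
patient=Vik: ✓ → 87
patient=Priya: ✗
patient=Farah: ✗
patient=Gus: ✓ → 151
patient=Alice: ✓ → 177
patient=Kai: ✓ → 141
patient=Uma: ✓ → 164
patient=Lena: ✓ → 126
patient=Eve: ✓ → 157
patient=Hiro: ✓ → 141
patient=Quinn: ✓ → 147
patient=Wes: ✗
gen_sum = 178 + 87 + 151 + 177 + 141 + 164 + 126 + 157 + 141 + 147 = 1469

age_sum=1386, gen_sum=1469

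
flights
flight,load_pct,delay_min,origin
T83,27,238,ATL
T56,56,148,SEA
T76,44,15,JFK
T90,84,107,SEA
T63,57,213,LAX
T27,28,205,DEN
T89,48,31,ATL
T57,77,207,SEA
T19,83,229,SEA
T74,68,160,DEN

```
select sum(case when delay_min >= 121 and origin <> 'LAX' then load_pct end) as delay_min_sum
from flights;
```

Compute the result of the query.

flight=T83: ✓ → 27
flight=T56: ✓ → 56
flight=T76: ✗
flight=T90: ✗
flight=T63: ✗
flight=T27: ✓ → 28
flight=T89: ✗
flight=T57: ✓ → 77
flight=T19: ✓ → 83
flight=T74: ✓ → 68
delay_min_sum = 27 + 56 + 28 + 77 + 83 + 68 = 339

339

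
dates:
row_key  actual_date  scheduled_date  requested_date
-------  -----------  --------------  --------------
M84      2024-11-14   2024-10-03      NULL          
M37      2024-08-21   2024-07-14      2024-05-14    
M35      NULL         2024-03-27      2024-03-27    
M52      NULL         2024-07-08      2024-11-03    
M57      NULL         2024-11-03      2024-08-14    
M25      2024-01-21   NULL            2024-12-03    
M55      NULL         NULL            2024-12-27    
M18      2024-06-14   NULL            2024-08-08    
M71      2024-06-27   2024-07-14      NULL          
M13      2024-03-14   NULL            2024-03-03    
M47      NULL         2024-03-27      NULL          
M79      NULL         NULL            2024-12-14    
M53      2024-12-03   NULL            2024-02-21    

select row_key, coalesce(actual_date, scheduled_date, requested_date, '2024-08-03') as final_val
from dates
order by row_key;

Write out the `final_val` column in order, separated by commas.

row_key=M13: actual_date=2024-03-14 → 2024-03-14
row_key=M18: actual_date=2024-06-14 → 2024-06-14
row_key=M25: actual_date=2024-01-21 → 2024-01-21
row_key=M35: actual_date=NULL, scheduled_date=2024-03-27 → 2024-03-27
row_key=M37: actual_date=2024-08-21 → 2024-08-21
row_key=M47: actual_date=NULL, scheduled_date=2024-03-27 → 2024-03-27
row_key=M52: actual_date=NULL, scheduled_date=2024-07-08 → 2024-07-08
row_key=M53: actual_date=2024-12-03 → 2024-12-03
row_key=M55: actual_date=NULL, scheduled_date=NULL, requested_date=2024-12-27 → 2024-12-27
row_key=M57: actual_date=NULL, scheduled_date=2024-11-03 → 2024-11-03
row_key=M71: actual_date=2024-06-27 → 2024-06-27
row_key=M79: actual_date=NULL, scheduled_date=NULL, requested_date=2024-12-14 → 2024-12-14
row_key=M84: actual_date=2024-11-14 → 2024-11-14

2024-03-14, 2024-06-14, 2024-01-21, 2024-03-27, 2024-08-21, 2024-03-27, 2024-07-08, 2024-12-03, 2024-12-27, 2024-11-03, 2024-06-27, 2024-12-14, 2024-11-14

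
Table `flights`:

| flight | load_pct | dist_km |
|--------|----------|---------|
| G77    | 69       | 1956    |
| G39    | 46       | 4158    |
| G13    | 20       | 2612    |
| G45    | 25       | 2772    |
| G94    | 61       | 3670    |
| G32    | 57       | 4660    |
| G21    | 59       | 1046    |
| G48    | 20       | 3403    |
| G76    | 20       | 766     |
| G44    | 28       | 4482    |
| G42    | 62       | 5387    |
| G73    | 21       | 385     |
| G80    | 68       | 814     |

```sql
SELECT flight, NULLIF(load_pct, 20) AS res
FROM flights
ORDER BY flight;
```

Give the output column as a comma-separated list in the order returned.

flight=G13: load_pct=20 vs 20: equal → NULL
flight=G21: load_pct=59 vs 20: differ → 59
flight=G32: load_pct=57 vs 20: differ → 57
flight=G39: load_pct=46 vs 20: differ → 46
flight=G42: load_pct=62 vs 20: differ → 62
flight=G44: load_pct=28 vs 20: differ → 28
flight=G45: load_pct=25 vs 20: differ → 25
flight=G48: load_pct=20 vs 20: equal → NULL
flight=G73: load_pct=21 vs 20: differ → 21
flight=G76: load_pct=20 vs 20: equal → NULL
flight=G77: load_pct=69 vs 20: differ → 69
flight=G80: load_pct=68 vs 20: differ → 68
flight=G94: load_pct=61 vs 20: differ → 61

NULL, 59, 57, 46, 62, 28, 25, NULL, 21, NULL, 69, 68, 61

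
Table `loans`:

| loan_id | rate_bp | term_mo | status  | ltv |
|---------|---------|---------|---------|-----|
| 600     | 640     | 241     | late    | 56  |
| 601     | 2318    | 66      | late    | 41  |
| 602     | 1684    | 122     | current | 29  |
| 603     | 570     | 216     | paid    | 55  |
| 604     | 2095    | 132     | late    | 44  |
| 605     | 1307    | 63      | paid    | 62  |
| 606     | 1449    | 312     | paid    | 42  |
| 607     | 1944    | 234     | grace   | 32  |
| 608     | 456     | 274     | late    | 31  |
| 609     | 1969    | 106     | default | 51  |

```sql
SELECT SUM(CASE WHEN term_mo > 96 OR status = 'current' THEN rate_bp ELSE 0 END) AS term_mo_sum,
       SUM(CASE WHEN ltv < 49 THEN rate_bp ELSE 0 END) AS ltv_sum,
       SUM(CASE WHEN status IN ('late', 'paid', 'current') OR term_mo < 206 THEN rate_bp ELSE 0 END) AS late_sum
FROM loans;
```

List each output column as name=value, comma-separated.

[term_mo_sum: term_mo > 96 OR status = 'current']
loan_id=600: ✓ → 640
loan_id=601: ✗
loan_id=602: ✓ → 1684
loan_id=603: ✓ → 570
loan_id=604: ✓ → 2095
loan_id=605: ✗
loan_id=606: ✓ → 1449
loan_id=607: ✓ → 1944
loan_id=608: ✓ → 456
loan_id=609: ✓ → 1969
term_mo_sum = 640 + 1684 + 570 + 2095 + 1449 + 1944 + 456 + 1969 = 10807
—
[ltv_sum: ltv < 49]
loan_id=600: ✗
loan_id=601: ✓ → 2318
loan_id=602: ✓ → 1684
loan_id=603: ✗
loan_id=604: ✓ → 2095
loan_id=605: ✗
loan_id=606: ✓ → 1449
loan_id=607: ✓ → 1944
loan_id=608: ✓ → 456
loan_id=609: ✗
ltv_sum = 2318 + 1684 + 2095 + 1449 + 1944 + 456 = 9946
—
[late_sum: status IN ('late', 'paid', 'current') OR term_mo < 206]
loan_id=600: ✓ → 640
loan_id=601: ✓ → 2318
loan_id=602: ✓ → 1684
loan_id=603: ✓ → 570
loan_id=604: ✓ → 2095
loan_id=605: ✓ → 1307
loan_id=606: ✓ → 1449
loan_id=607: ✗
loan_id=608: ✓ → 456
loan_id=609: ✓ → 1969
late_sum = 640 + 2318 + 1684 + 570 + 2095 + 1307 + 1449 + 456 + 1969 = 12488

term_mo_sum=10807, ltv_sum=9946, late_sum=12488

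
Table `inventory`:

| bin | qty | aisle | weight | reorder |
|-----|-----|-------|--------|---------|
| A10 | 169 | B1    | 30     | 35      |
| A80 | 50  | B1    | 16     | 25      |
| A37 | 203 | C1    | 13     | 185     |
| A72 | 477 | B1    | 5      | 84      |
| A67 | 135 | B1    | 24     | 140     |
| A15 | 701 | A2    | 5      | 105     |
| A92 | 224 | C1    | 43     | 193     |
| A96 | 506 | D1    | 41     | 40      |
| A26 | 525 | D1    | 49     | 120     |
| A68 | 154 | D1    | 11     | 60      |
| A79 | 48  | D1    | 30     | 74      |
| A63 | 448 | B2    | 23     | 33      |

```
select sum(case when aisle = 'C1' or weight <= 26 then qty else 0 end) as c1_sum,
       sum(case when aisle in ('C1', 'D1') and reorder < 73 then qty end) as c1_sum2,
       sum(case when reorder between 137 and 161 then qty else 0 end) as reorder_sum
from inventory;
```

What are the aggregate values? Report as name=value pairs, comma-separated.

c1_sum=2392, c1_sum2=660, reorder_sum=135

[c1_sum: aisle = 'C1' or weight <= 26]
bin=A10: ✗
bin=A80: ✓ → 50
bin=A37: ✓ → 203
bin=A72: ✓ → 477
bin=A67: ✓ → 135
bin=A15: ✓ → 701
bin=A92: ✓ → 224
bin=A96: ✗
bin=A26: ✗
bin=A68: ✓ → 154
bin=A79: ✗
bin=A63: ✓ → 448
c1_sum = 50 + 203 + 477 + 135 + 701 + 224 + 154 + 448 = 2392
—
[c1_sum2: aisle in ('C1', 'D1') and reorder < 73]
bin=A10: ✗
bin=A80: ✗
bin=A37: ✗
bin=A72: ✗
bin=A67: ✗
bin=A15: ✗
bin=A92: ✗
bin=A96: ✓ → 506
bin=A26: ✗
bin=A68: ✓ → 154
bin=A79: ✗
bin=A63: ✗
c1_sum2 = 506 + 154 = 660
—
[reorder_sum: reorder between 137 and 161]
bin=A10: ✗
bin=A80: ✗
bin=A37: ✗
bin=A72: ✗
bin=A67: ✓ → 135
bin=A15: ✗
bin=A92: ✗
bin=A96: ✗
bin=A26: ✗
bin=A68: ✗
bin=A79: ✗
bin=A63: ✗
reorder_sum = 135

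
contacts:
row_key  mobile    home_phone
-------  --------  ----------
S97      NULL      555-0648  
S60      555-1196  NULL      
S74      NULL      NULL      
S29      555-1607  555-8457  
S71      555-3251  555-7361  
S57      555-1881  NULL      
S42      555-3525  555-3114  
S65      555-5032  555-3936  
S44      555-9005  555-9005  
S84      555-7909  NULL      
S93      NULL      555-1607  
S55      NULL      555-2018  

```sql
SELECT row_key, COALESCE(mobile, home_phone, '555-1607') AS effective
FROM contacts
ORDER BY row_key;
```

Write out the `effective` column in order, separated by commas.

row_key=S29: mobile=555-1607 → 555-1607
row_key=S42: mobile=555-3525 → 555-3525
row_key=S44: mobile=555-9005 → 555-9005
row_key=S55: mobile=NULL, home_phone=555-2018 → 555-2018
row_key=S57: mobile=555-1881 → 555-1881
row_key=S60: mobile=555-1196 → 555-1196
row_key=S65: mobile=555-5032 → 555-5032
row_key=S71: mobile=555-3251 → 555-3251
row_key=S74: mobile=NULL, home_phone=NULL, → literal 555-1607 → 555-1607
row_key=S84: mobile=555-7909 → 555-7909
row_key=S93: mobile=NULL, home_phone=555-1607 → 555-1607
row_key=S97: mobile=NULL, home_phone=555-0648 → 555-0648

555-1607, 555-3525, 555-9005, 555-2018, 555-1881, 555-1196, 555-5032, 555-3251, 555-1607, 555-7909, 555-1607, 555-0648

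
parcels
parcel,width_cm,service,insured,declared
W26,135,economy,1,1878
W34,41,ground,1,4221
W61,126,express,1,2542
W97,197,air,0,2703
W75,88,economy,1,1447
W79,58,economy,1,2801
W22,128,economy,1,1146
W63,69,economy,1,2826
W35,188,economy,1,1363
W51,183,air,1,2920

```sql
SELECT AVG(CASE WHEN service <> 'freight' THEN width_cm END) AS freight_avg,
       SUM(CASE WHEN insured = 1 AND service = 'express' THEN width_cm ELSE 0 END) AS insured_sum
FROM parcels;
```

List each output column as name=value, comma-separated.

freight_avg=121.3, insured_sum=126

[freight_avg: service <> 'freight']
parcel=W26: ✓ → 135
parcel=W34: ✓ → 41
parcel=W61: ✓ → 126
parcel=W97: ✓ → 197
parcel=W75: ✓ → 88
parcel=W79: ✓ → 58
parcel=W22: ✓ → 128
parcel=W63: ✓ → 69
parcel=W35: ✓ → 188
parcel=W51: ✓ → 183
freight_avg = (135 + 41 + 126 + 197 + 88 + 58 + 128 + 69 + 188 + 183) / 10 = 121.3
—
[insured_sum: insured = 1 AND service = 'express']
parcel=W26: ✗
parcel=W34: ✗
parcel=W61: ✓ → 126
parcel=W97: ✗
parcel=W75: ✗
parcel=W79: ✗
parcel=W22: ✗
parcel=W63: ✗
parcel=W35: ✗
parcel=W51: ✗
insured_sum = 126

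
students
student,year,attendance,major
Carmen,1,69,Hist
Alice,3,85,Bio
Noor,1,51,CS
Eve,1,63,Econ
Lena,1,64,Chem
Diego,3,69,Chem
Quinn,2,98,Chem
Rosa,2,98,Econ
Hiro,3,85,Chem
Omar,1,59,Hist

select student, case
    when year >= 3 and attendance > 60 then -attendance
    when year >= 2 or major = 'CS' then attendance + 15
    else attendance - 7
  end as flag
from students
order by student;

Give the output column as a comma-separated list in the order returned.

student=Alice: year >= 3 and attendance > 60 → -85
student=Carmen: ELSE → 62
student=Diego: year >= 3 and attendance > 60 → -69
student=Eve: ELSE → 56
student=Hiro: year >= 3 and attendance > 60 → -85
student=Lena: ELSE → 57
student=Noor: year >= 2 or major = 'CS' → 66
student=Omar: ELSE → 52
student=Quinn: year >= 2 or major = 'CS' → 113
student=Rosa: year >= 2 or major = 'CS' → 113

-85, 62, -69, 56, -85, 57, 66, 52, 113, 113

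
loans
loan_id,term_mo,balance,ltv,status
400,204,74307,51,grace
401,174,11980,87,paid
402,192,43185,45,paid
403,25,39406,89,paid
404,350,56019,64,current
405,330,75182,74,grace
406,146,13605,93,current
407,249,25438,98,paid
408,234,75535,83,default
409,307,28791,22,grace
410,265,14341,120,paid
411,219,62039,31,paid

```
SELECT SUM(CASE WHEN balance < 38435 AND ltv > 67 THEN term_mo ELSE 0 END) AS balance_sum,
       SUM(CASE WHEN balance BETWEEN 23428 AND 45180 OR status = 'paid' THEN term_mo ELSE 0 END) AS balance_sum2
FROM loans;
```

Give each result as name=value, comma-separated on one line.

balance_sum=834, balance_sum2=1431

[balance_sum: balance < 38435 AND ltv > 67]
loan_id=400: ✗
loan_id=401: ✓ → 174
loan_id=402: ✗
loan_id=403: ✗
loan_id=404: ✗
loan_id=405: ✗
loan_id=406: ✓ → 146
loan_id=407: ✓ → 249
loan_id=408: ✗
loan_id=409: ✗
loan_id=410: ✓ → 265
loan_id=411: ✗
balance_sum = 174 + 146 + 249 + 265 = 834
—
[balance_sum2: balance BETWEEN 23428 AND 45180 OR status = 'paid']
loan_id=400: ✗
loan_id=401: ✓ → 174
loan_id=402: ✓ → 192
loan_id=403: ✓ → 25
loan_id=404: ✗
loan_id=405: ✗
loan_id=406: ✗
loan_id=407: ✓ → 249
loan_id=408: ✗
loan_id=409: ✓ → 307
loan_id=410: ✓ → 265
loan_id=411: ✓ → 219
balance_sum2 = 174 + 192 + 25 + 249 + 307 + 265 + 219 = 1431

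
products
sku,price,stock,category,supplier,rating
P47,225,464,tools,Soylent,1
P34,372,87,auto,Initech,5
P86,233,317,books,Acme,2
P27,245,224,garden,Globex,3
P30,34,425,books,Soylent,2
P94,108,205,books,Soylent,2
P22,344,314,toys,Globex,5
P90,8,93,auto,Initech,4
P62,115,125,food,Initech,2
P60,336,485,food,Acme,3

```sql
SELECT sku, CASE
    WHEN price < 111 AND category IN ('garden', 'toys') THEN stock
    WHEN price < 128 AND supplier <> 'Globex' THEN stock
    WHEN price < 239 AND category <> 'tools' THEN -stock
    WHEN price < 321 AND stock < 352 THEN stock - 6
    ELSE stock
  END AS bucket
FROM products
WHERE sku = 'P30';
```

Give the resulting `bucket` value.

425

sku = P30: price=34, stock=425, category=books, supplier=Soylent, rating=2.
price < 111 AND category IN ('garden', 'toys') → false
price < 128 AND supplier <> 'Globex' → true → 425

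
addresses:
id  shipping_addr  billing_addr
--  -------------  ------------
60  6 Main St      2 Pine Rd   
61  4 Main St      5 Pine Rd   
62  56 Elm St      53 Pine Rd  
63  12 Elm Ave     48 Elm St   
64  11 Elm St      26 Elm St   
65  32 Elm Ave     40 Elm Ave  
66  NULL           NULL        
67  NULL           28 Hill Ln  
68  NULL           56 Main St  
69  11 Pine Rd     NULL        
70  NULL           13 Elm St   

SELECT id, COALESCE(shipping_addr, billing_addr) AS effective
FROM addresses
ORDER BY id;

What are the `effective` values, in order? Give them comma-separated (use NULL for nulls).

6 Main St, 4 Main St, 56 Elm St, 12 Elm Ave, 11 Elm St, 32 Elm Ave, NULL, 28 Hill Ln, 56 Main St, 11 Pine Rd, 13 Elm St

id=60: shipping_addr=6 Main St → 6 Main St
id=61: shipping_addr=4 Main St → 4 Main St
id=62: shipping_addr=56 Elm St → 56 Elm St
id=63: shipping_addr=12 Elm Ave → 12 Elm Ave
id=64: shipping_addr=11 Elm St → 11 Elm St
id=65: shipping_addr=32 Elm Ave → 32 Elm Ave
id=66: shipping_addr=NULL, billing_addr=NULL (all NULL) → NULL
id=67: shipping_addr=NULL, billing_addr=28 Hill Ln → 28 Hill Ln
id=68: shipping_addr=NULL, billing_addr=56 Main St → 56 Main St
id=69: shipping_addr=11 Pine Rd → 11 Pine Rd
id=70: shipping_addr=NULL, billing_addr=13 Elm St → 13 Elm St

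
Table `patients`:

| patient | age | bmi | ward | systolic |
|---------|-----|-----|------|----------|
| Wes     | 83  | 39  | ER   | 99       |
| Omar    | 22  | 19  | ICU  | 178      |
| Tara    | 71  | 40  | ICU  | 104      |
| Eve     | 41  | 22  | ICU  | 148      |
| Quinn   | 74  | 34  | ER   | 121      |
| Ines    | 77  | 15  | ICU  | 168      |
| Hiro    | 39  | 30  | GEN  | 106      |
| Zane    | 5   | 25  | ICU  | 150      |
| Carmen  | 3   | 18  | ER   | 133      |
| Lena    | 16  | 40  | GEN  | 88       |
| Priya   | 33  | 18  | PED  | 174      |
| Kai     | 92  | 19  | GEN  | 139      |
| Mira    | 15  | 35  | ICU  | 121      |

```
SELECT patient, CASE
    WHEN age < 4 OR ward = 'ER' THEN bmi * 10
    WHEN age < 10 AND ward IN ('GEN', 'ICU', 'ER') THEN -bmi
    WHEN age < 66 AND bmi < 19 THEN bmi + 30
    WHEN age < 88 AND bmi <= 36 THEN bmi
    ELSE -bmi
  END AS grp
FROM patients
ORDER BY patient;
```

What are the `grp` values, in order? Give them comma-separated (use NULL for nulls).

patient=Carmen: age < 4 OR ward = 'ER' → 180
patient=Eve: age < 88 AND bmi <= 36 → 22
patient=Hiro: age < 88 AND bmi <= 36 → 30
patient=Ines: age < 88 AND bmi <= 36 → 15
patient=Kai: ELSE → -19
patient=Lena: ELSE → -40
patient=Mira: age < 88 AND bmi <= 36 → 35
patient=Omar: age < 88 AND bmi <= 36 → 19
patient=Priya: age < 66 AND bmi < 19 → 48
patient=Quinn: age < 4 OR ward = 'ER' → 340
patient=Tara: ELSE → -40
patient=Wes: age < 4 OR ward = 'ER' → 390
patient=Zane: age < 10 AND ward IN ('GEN', 'ICU', 'ER') → -25

180, 22, 30, 15, -19, -40, 35, 19, 48, 340, -40, 390, -25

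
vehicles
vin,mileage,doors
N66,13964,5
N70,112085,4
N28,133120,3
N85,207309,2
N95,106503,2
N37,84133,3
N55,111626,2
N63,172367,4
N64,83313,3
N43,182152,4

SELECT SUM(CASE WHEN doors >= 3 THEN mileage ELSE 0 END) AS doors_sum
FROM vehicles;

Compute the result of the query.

vin=N66: ✓ → 13964
vin=N70: ✓ → 112085
vin=N28: ✓ → 133120
vin=N85: ✗
vin=N95: ✗
vin=N37: ✓ → 84133
vin=N55: ✗
vin=N63: ✓ → 172367
vin=N64: ✓ → 83313
vin=N43: ✓ → 182152
doors_sum = 13964 + 112085 + 133120 + 84133 + 172367 + 83313 + 182152 = 781134

781134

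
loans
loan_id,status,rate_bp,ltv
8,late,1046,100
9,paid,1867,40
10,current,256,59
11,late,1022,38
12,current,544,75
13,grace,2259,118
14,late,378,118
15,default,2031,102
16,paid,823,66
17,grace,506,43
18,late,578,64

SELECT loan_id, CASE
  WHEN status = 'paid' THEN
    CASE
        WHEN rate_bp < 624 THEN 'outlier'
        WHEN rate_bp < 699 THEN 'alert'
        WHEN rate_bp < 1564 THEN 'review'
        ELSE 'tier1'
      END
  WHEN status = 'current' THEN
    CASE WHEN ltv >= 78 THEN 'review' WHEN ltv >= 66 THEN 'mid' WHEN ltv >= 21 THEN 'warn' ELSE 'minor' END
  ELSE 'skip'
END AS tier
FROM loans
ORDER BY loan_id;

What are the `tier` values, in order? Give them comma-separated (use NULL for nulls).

loan_id=8: status='late' → outer ELSE → skip
loan_id=9: status='paid' → inner[ELSE] → tier1
loan_id=10: status='current' → inner[ltv >= 21] → warn
loan_id=11: status='late' → outer ELSE → skip
loan_id=12: status='current' → inner[ltv >= 66] → mid
loan_id=13: status='grace' → outer ELSE → skip
loan_id=14: status='late' → outer ELSE → skip
loan_id=15: status='default' → outer ELSE → skip
loan_id=16: status='paid' → inner[rate_bp < 1564] → review
loan_id=17: status='grace' → outer ELSE → skip
loan_id=18: status='late' → outer ELSE → skip

skip, tier1, warn, skip, mid, skip, skip, skip, review, skip, skip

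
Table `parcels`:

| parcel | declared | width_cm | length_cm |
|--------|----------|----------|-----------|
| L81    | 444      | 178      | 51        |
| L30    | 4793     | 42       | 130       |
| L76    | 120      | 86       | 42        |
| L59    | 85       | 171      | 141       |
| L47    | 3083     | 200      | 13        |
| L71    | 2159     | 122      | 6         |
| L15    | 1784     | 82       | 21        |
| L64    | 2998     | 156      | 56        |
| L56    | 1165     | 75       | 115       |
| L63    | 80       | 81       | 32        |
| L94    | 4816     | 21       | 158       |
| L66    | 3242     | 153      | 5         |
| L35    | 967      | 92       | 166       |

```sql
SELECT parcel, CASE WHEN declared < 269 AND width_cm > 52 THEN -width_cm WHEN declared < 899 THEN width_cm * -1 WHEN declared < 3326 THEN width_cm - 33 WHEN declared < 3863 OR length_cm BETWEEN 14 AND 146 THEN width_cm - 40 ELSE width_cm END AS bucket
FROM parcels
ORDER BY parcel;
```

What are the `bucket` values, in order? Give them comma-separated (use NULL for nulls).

49, 2, 59, 167, 42, -171, -81, 123, 120, 89, -86, -178, 21

parcel=L15: declared < 3326 → 49
parcel=L30: declared < 3863 OR length_cm BETWEEN 14 AND 146 → 2
parcel=L35: declared < 3326 → 59
parcel=L47: declared < 3326 → 167
parcel=L56: declared < 3326 → 42
parcel=L59: declared < 269 AND width_cm > 52 → -171
parcel=L63: declared < 269 AND width_cm > 52 → -81
parcel=L64: declared < 3326 → 123
parcel=L66: declared < 3326 → 120
parcel=L71: declared < 3326 → 89
parcel=L76: declared < 269 AND width_cm > 52 → -86
parcel=L81: declared < 899 → -178
parcel=L94: ELSE → 21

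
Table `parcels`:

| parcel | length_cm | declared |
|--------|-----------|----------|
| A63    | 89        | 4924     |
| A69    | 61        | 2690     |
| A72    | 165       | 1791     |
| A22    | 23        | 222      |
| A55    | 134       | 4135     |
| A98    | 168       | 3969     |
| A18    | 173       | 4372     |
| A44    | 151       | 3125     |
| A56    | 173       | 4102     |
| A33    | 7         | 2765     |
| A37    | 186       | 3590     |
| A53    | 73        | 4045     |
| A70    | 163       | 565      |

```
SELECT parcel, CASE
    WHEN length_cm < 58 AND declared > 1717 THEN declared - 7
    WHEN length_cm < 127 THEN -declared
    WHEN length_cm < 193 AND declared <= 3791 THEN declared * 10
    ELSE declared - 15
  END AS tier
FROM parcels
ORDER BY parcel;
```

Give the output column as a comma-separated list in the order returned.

parcel=A18: ELSE → 4357
parcel=A22: length_cm < 127 → -222
parcel=A33: length_cm < 58 AND declared > 1717 → 2758
parcel=A37: length_cm < 193 AND declared <= 3791 → 35900
parcel=A44: length_cm < 193 AND declared <= 3791 → 31250
parcel=A53: length_cm < 127 → -4045
parcel=A55: ELSE → 4120
parcel=A56: ELSE → 4087
parcel=A63: length_cm < 127 → -4924
parcel=A69: length_cm < 127 → -2690
parcel=A70: length_cm < 193 AND declared <= 3791 → 5650
parcel=A72: length_cm < 193 AND declared <= 3791 → 17910
parcel=A98: ELSE → 3954

4357, -222, 2758, 35900, 31250, -4045, 4120, 4087, -4924, -2690, 5650, 17910, 3954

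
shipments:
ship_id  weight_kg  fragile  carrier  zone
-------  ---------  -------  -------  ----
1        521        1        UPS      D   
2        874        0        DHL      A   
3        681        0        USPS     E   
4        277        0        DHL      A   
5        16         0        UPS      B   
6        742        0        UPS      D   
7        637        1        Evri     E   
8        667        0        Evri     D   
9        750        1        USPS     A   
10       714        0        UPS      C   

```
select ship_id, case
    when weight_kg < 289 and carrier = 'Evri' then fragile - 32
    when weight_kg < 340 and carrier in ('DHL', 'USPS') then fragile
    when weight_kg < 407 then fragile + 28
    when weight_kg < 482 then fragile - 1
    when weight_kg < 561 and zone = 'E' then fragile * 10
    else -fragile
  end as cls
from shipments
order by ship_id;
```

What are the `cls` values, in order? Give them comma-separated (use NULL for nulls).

-1, 0, 0, 0, 28, 0, -1, 0, -1, 0

ship_id=1: ELSE → -1
ship_id=2: ELSE → 0
ship_id=3: ELSE → 0
ship_id=4: weight_kg < 340 and carrier in ('DHL', 'USPS') → 0
ship_id=5: weight_kg < 407 → 28
ship_id=6: ELSE → 0
ship_id=7: ELSE → -1
ship_id=8: ELSE → 0
ship_id=9: ELSE → -1
ship_id=10: ELSE → 0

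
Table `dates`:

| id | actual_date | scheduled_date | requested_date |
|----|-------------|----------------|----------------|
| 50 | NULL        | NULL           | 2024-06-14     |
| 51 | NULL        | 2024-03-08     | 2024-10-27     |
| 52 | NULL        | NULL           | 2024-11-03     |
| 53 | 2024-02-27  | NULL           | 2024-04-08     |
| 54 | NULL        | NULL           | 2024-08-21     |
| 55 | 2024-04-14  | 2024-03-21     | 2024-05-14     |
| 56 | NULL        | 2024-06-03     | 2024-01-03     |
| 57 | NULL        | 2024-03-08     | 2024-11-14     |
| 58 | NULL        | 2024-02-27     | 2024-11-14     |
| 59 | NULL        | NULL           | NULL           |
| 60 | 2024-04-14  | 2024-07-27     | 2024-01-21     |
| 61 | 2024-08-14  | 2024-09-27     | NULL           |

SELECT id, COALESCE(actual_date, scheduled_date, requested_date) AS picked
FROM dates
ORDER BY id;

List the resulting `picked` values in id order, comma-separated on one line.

2024-06-14, 2024-03-08, 2024-11-03, 2024-02-27, 2024-08-21, 2024-04-14, 2024-06-03, 2024-03-08, 2024-02-27, NULL, 2024-04-14, 2024-08-14

id=50: actual_date=NULL, scheduled_date=NULL, requested_date=2024-06-14 → 2024-06-14
id=51: actual_date=NULL, scheduled_date=2024-03-08 → 2024-03-08
id=52: actual_date=NULL, scheduled_date=NULL, requested_date=2024-11-03 → 2024-11-03
id=53: actual_date=2024-02-27 → 2024-02-27
id=54: actual_date=NULL, scheduled_date=NULL, requested_date=2024-08-21 → 2024-08-21
id=55: actual_date=2024-04-14 → 2024-04-14
id=56: actual_date=NULL, scheduled_date=2024-06-03 → 2024-06-03
id=57: actual_date=NULL, scheduled_date=2024-03-08 → 2024-03-08
id=58: actual_date=NULL, scheduled_date=2024-02-27 → 2024-02-27
id=59: actual_date=NULL, scheduled_date=NULL, requested_date=NULL (all NULL) → NULL
id=60: actual_date=2024-04-14 → 2024-04-14
id=61: actual_date=2024-08-14 → 2024-08-14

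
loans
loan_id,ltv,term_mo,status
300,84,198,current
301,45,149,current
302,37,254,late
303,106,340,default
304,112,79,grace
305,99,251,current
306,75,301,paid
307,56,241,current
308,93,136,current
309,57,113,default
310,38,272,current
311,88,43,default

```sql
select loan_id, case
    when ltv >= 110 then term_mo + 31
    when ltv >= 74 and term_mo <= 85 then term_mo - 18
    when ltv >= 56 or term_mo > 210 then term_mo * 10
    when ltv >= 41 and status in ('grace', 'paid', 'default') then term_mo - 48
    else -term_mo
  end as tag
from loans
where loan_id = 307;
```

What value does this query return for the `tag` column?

loan_id = 307: ltv=56, term_mo=241, status=current.
ltv >= 110 → false
ltv >= 74 and term_mo <= 85 → false
ltv >= 56 or term_mo > 210 → true → 2410

2410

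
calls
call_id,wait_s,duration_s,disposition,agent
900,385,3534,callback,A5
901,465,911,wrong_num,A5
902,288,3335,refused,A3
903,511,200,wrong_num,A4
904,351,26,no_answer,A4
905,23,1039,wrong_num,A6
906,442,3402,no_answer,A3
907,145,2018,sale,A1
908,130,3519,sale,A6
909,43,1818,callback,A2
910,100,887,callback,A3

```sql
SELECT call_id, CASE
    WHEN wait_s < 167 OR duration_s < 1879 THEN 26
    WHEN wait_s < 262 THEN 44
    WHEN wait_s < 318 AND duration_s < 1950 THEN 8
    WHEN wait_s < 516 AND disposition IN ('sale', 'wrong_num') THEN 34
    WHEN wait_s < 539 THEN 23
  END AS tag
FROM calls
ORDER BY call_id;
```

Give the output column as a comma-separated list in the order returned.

call_id=900: wait_s < 539 → 23
call_id=901: wait_s < 167 OR duration_s < 1879 → 26
call_id=902: wait_s < 539 → 23
call_id=903: wait_s < 167 OR duration_s < 1879 → 26
call_id=904: wait_s < 167 OR duration_s < 1879 → 26
call_id=905: wait_s < 167 OR duration_s < 1879 → 26
call_id=906: wait_s < 539 → 23
call_id=907: wait_s < 167 OR duration_s < 1879 → 26
call_id=908: wait_s < 167 OR duration_s < 1879 → 26
call_id=909: wait_s < 167 OR duration_s < 1879 → 26
call_id=910: wait_s < 167 OR duration_s < 1879 → 26

23, 26, 23, 26, 26, 26, 23, 26, 26, 26, 26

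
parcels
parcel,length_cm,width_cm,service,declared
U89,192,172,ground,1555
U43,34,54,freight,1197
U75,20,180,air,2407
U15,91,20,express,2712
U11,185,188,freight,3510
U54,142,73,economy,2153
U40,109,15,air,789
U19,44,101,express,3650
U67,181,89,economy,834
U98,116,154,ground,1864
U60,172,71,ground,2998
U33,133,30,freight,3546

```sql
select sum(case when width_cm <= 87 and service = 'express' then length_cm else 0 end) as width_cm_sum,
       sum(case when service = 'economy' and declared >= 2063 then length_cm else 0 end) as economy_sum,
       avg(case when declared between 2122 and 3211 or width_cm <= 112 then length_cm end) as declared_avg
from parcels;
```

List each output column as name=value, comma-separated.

width_cm_sum=91, economy_sum=142, declared_avg=102.8888888889

[width_cm_sum: width_cm <= 87 and service = 'express']
parcel=U89: ✗
parcel=U43: ✗
parcel=U75: ✗
parcel=U15: ✓ → 91
parcel=U11: ✗
parcel=U54: ✗
parcel=U40: ✗
parcel=U19: ✗
parcel=U67: ✗
parcel=U98: ✗
parcel=U60: ✗
parcel=U33: ✗
width_cm_sum = 91
—
[economy_sum: service = 'economy' and declared >= 2063]
parcel=U89: ✗
parcel=U43: ✗
parcel=U75: ✗
parcel=U15: ✗
parcel=U11: ✗
parcel=U54: ✓ → 142
parcel=U40: ✗
parcel=U19: ✗
parcel=U67: ✗
parcel=U98: ✗
parcel=U60: ✗
parcel=U33: ✗
economy_sum = 142
—
[declared_avg: declared between 2122 and 3211 or width_cm <= 112]
parcel=U89: ✗
parcel=U43: ✓ → 34
parcel=U75: ✓ → 20
parcel=U15: ✓ → 91
parcel=U11: ✗
parcel=U54: ✓ → 142
parcel=U40: ✓ → 109
parcel=U19: ✓ → 44
parcel=U67: ✓ → 181
parcel=U98: ✗
parcel=U60: ✓ → 172
parcel=U33: ✓ → 133
declared_avg = (34 + 20 + 91 + 142 + 109 + 44 + 181 + 172 + 133) / 9 = 102.8888888889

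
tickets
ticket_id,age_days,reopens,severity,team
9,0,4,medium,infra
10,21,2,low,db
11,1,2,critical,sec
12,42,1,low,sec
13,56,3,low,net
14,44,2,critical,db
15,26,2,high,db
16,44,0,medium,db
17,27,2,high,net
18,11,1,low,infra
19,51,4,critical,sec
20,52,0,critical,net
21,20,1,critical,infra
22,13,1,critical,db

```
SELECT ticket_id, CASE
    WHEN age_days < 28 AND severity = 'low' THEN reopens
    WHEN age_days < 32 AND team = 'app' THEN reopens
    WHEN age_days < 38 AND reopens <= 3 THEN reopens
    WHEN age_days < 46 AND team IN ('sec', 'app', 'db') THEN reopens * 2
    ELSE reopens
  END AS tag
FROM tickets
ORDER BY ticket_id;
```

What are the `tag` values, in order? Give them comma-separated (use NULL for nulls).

ticket_id=9: ELSE → 4
ticket_id=10: age_days < 28 AND severity = 'low' → 2
ticket_id=11: age_days < 38 AND reopens <= 3 → 2
ticket_id=12: age_days < 46 AND team IN ('sec', 'app', 'db') → 2
ticket_id=13: ELSE → 3
ticket_id=14: age_days < 46 AND team IN ('sec', 'app', 'db') → 4
ticket_id=15: age_days < 38 AND reopens <= 3 → 2
ticket_id=16: age_days < 46 AND team IN ('sec', 'app', 'db') → 0
ticket_id=17: age_days < 38 AND reopens <= 3 → 2
ticket_id=18: age_days < 28 AND severity = 'low' → 1
ticket_id=19: ELSE → 4
ticket_id=20: ELSE → 0
ticket_id=21: age_days < 38 AND reopens <= 3 → 1
ticket_id=22: age_days < 38 AND reopens <= 3 → 1

4, 2, 2, 2, 3, 4, 2, 0, 2, 1, 4, 0, 1, 1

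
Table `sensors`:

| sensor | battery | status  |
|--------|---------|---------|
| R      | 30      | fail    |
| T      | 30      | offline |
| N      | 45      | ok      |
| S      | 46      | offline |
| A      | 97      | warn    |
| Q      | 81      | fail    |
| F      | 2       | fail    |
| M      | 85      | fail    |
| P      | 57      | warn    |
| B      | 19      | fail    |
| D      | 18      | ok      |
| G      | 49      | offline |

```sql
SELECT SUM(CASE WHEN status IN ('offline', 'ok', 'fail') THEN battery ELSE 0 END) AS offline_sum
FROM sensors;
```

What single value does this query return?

405

sensor=R: ✓ → 30
sensor=T: ✓ → 30
sensor=N: ✓ → 45
sensor=S: ✓ → 46
sensor=A: ✗
sensor=Q: ✓ → 81
sensor=F: ✓ → 2
sensor=M: ✓ → 85
sensor=P: ✗
sensor=B: ✓ → 19
sensor=D: ✓ → 18
sensor=G: ✓ → 49
offline_sum = 30 + 30 + 45 + 46 + 81 + 2 + 85 + 19 + 18 + 49 = 405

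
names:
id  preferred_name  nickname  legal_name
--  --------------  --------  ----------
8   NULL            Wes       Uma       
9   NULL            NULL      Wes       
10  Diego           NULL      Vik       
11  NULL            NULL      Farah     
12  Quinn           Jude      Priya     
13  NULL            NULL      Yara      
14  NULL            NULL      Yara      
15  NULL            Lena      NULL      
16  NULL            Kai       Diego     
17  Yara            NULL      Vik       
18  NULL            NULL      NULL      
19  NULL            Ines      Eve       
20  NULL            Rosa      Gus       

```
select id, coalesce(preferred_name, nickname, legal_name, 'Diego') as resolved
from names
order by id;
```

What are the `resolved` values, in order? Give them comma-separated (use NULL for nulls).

id=8: preferred_name=NULL, nickname=Wes → Wes
id=9: preferred_name=NULL, nickname=NULL, legal_name=Wes → Wes
id=10: preferred_name=Diego → Diego
id=11: preferred_name=NULL, nickname=NULL, legal_name=Farah → Farah
id=12: preferred_name=Quinn → Quinn
id=13: preferred_name=NULL, nickname=NULL, legal_name=Yara → Yara
id=14: preferred_name=NULL, nickname=NULL, legal_name=Yara → Yara
id=15: preferred_name=NULL, nickname=Lena → Lena
id=16: preferred_name=NULL, nickname=Kai → Kai
id=17: preferred_name=Yara → Yara
id=18: preferred_name=NULL, nickname=NULL, legal_name=NULL, → literal Diego → Diego
id=19: preferred_name=NULL, nickname=Ines → Ines
id=20: preferred_name=NULL, nickname=Rosa → Rosa

Wes, Wes, Diego, Farah, Quinn, Yara, Yara, Lena, Kai, Yara, Diego, Ines, Rosa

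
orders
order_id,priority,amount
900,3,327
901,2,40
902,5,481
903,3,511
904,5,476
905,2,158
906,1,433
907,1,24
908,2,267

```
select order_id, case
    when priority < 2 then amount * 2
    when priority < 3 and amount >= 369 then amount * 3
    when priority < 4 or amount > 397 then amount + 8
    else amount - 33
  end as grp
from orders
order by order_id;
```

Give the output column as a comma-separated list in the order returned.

335, 48, 489, 519, 484, 166, 866, 48, 275

order_id=900: priority < 4 or amount > 397 → 335
order_id=901: priority < 4 or amount > 397 → 48
order_id=902: priority < 4 or amount > 397 → 489
order_id=903: priority < 4 or amount > 397 → 519
order_id=904: priority < 4 or amount > 397 → 484
order_id=905: priority < 4 or amount > 397 → 166
order_id=906: priority < 2 → 866
order_id=907: priority < 2 → 48
order_id=908: priority < 4 or amount > 397 → 275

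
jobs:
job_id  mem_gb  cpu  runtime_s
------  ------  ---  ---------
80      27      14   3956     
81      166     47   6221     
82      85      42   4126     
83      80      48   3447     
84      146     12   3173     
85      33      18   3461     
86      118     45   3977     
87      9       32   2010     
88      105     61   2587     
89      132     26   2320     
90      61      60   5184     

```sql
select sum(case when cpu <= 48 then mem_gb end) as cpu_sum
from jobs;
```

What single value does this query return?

job_id=80: ✓ → 27
job_id=81: ✓ → 166
job_id=82: ✓ → 85
job_id=83: ✓ → 80
job_id=84: ✓ → 146
job_id=85: ✓ → 33
job_id=86: ✓ → 118
job_id=87: ✓ → 9
job_id=88: ✗
job_id=89: ✓ → 132
job_id=90: ✗
cpu_sum = 27 + 166 + 85 + 80 + 146 + 33 + 118 + 9 + 132 = 796

796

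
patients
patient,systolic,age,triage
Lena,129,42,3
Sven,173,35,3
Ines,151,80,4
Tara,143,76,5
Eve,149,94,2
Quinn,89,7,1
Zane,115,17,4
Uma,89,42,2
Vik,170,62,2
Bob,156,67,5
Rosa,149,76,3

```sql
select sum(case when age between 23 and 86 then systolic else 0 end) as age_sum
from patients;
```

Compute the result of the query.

patient=Lena: ✓ → 129
patient=Sven: ✓ → 173
patient=Ines: ✓ → 151
patient=Tara: ✓ → 143
patient=Eve: ✗
patient=Quinn: ✗
patient=Zane: ✗
patient=Uma: ✓ → 89
patient=Vik: ✓ → 170
patient=Bob: ✓ → 156
patient=Rosa: ✓ → 149
age_sum = 129 + 173 + 151 + 143 + 89 + 170 + 156 + 149 = 1160

1160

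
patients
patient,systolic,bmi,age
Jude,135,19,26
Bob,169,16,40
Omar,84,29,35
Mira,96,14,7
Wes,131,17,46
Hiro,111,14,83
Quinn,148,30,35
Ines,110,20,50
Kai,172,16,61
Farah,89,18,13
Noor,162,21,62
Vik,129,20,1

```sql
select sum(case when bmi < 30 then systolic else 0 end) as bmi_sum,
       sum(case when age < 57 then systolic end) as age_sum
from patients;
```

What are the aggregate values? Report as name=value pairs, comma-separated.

[bmi_sum: bmi < 30]
patient=Jude: ✓ → 135
patient=Bob: ✓ → 169
patient=Omar: ✓ → 84
patient=Mira: ✓ → 96
patient=Wes: ✓ → 131
patient=Hiro: ✓ → 111
patient=Quinn: ✗
patient=Ines: ✓ → 110
patient=Kai: ✓ → 172
patient=Farah: ✓ → 89
patient=Noor: ✓ → 162
patient=Vik: ✓ → 129
bmi_sum = 135 + 169 + 84 + 96 + 131 + 111 + 110 + 172 + 89 + 162 + 129 = 1388
—
[age_sum: age < 57]
patient=Jude: ✓ → 135
patient=Bob: ✓ → 169
patient=Omar: ✓ → 84
patient=Mira: ✓ → 96
patient=Wes: ✓ → 131
patient=Hiro: ✗
patient=Quinn: ✓ → 148
patient=Ines: ✓ → 110
patient=Kai: ✗
patient=Farah: ✓ → 89
patient=Noor: ✗
patient=Vik: ✓ → 129
age_sum = 135 + 169 + 84 + 96 + 131 + 148 + 110 + 89 + 129 = 1091

bmi_sum=1388, age_sum=1091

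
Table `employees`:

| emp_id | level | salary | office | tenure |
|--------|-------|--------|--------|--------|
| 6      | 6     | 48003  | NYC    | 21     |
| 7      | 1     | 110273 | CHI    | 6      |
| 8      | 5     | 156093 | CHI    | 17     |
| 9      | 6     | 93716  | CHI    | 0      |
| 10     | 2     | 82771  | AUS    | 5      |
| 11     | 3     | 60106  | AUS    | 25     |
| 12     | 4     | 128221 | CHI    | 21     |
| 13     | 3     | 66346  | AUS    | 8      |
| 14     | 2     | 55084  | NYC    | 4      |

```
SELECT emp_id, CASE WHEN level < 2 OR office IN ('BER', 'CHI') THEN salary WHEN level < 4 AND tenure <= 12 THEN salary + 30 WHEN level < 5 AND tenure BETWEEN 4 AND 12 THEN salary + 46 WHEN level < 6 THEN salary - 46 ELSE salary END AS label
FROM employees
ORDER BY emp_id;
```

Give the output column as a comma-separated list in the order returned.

emp_id=6: ELSE → 48003
emp_id=7: level < 2 OR office IN ('BER', 'CHI') → 110273
emp_id=8: level < 2 OR office IN ('BER', 'CHI') → 156093
emp_id=9: level < 2 OR office IN ('BER', 'CHI') → 93716
emp_id=10: level < 4 AND tenure <= 12 → 82801
emp_id=11: level < 6 → 60060
emp_id=12: level < 2 OR office IN ('BER', 'CHI') → 128221
emp_id=13: level < 4 AND tenure <= 12 → 66376
emp_id=14: level < 4 AND tenure <= 12 → 55114

48003, 110273, 156093, 93716, 82801, 60060, 128221, 66376, 55114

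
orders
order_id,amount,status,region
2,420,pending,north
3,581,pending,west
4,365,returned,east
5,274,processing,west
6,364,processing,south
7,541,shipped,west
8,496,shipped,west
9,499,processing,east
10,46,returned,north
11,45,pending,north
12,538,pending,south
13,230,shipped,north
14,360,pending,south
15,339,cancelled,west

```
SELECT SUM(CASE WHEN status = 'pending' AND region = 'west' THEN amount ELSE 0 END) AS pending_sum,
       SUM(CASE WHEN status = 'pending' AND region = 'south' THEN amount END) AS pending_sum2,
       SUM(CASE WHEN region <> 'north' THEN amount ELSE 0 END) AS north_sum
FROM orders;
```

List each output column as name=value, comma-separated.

pending_sum=581, pending_sum2=898, north_sum=4357

[pending_sum: status = 'pending' AND region = 'west']
order_id=2: ✗
order_id=3: ✓ → 581
order_id=4: ✗
order_id=5: ✗
order_id=6: ✗
order_id=7: ✗
order_id=8: ✗
order_id=9: ✗
order_id=10: ✗
order_id=11: ✗
order_id=12: ✗
order_id=13: ✗
order_id=14: ✗
order_id=15: ✗
pending_sum = 581
—
[pending_sum2: status = 'pending' AND region = 'south']
order_id=2: ✗
order_id=3: ✗
order_id=4: ✗
order_id=5: ✗
order_id=6: ✗
order_id=7: ✗
order_id=8: ✗
order_id=9: ✗
order_id=10: ✗
order_id=11: ✗
order_id=12: ✓ → 538
order_id=13: ✗
order_id=14: ✓ → 360
order_id=15: ✗
pending_sum2 = 538 + 360 = 898
—
[north_sum: region <> 'north']
order_id=2: ✗
order_id=3: ✓ → 581
order_id=4: ✓ → 365
order_id=5: ✓ → 274
order_id=6: ✓ → 364
order_id=7: ✓ → 541
order_id=8: ✓ → 496
order_id=9: ✓ → 499
order_id=10: ✗
order_id=11: ✗
order_id=12: ✓ → 538
order_id=13: ✗
order_id=14: ✓ → 360
order_id=15: ✓ → 339
north_sum = 581 + 365 + 274 + 364 + 541 + 496 + 499 + 538 + 360 + 339 = 4357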